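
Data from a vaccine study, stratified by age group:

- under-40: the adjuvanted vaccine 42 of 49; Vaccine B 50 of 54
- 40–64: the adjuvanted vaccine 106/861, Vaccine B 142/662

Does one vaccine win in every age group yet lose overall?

No

Under-40: the adjuvanted vaccine 42/49 = 85.7%, Vaccine B 50/54 = 92.6% → Vaccine B
40–64: the adjuvanted vaccine 106/861 = 12.3%, Vaccine B 142/662 = 21.5% → Vaccine B
Overall: the adjuvanted vaccine 148/910 = 16.3%, Vaccine B 192/716 = 26.8% → Vaccine B
Vaccine B wins overall and in every age group — no reversal.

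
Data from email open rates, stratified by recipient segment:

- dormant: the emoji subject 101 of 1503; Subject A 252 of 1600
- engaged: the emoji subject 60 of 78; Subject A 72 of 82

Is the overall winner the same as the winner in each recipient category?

Dormant: the emoji subject 101/1503 = 6.7%, Subject A 252/1600 = 15.8% → Subject A
Engaged: the emoji subject 60/78 = 76.9%, Subject A 72/82 = 87.8% → Subject A
Overall: the emoji subject 161/1581 = 10.2%, Subject A 324/1682 = 19.3% → Subject A
Subject A wins overall and in every recipient group — no reversal.

Yes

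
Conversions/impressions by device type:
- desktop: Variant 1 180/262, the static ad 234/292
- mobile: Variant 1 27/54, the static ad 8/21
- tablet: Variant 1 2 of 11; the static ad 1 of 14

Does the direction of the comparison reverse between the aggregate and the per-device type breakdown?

No

Desktop: Variant 1 180/262 = 68.7%, the static ad 234/292 = 80.1% → the static ad
Mobile: Variant 1 27/54 = 50.0%, the static ad 8/21 = 38.1% → Variant 1
Tablet: Variant 1 2/11 = 18.2%, the static ad 1/14 = 7.1% → Variant 1
Overall: Variant 1 209/327 = 63.9%, the static ad 243/327 = 74.3% → the static ad
Neither sweeps: Variant 1 wins 2 of 3 groups, the static ad wins 1. The static ad wins overall but not every group — no Simpson reversal.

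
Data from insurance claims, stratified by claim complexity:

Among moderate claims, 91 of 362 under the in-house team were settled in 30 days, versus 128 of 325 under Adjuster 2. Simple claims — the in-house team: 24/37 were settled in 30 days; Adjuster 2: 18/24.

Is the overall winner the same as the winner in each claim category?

Yes

Moderate: the in-house team 91/362 = 25.1%, Adjuster 2 128/325 = 39.4% → Adjuster 2
Simple: the in-house team 24/37 = 64.9%, Adjuster 2 18/24 = 75.0% → Adjuster 2
Overall: the in-house team 115/399 = 28.8%, Adjuster 2 146/349 = 41.8% → Adjuster 2
Adjuster 2 wins overall and in every claim group — no reversal.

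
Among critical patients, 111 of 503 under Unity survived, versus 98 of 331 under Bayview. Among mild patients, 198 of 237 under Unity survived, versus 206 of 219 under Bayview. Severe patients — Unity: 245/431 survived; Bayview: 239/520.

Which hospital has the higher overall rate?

Bayview

Critical: Unity 111/503 = 22.1%, Bayview 98/331 = 29.6% → Bayview
Mild: Unity 198/237 = 83.5%, Bayview 206/219 = 94.1% → Bayview
Severe: Unity 245/431 = 56.8%, Bayview 239/520 = 46.0% → Unity
Overall: Unity 554/1171 = 47.3%, Bayview 543/1070 = 50.7% → Bayview
(Neither sweeps every case group, but Bayview has the higher pooled rate.)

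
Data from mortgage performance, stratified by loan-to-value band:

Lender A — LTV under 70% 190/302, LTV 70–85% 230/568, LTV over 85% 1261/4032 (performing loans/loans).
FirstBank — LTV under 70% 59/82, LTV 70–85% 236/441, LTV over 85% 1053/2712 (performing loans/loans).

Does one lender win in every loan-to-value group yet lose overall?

LTV under 70%: Lender A 190/302 = 62.9%, FirstBank 59/82 = 72.0% → FirstBank
LTV 70–85%: Lender A 230/568 = 40.5%, FirstBank 236/441 = 53.5% → FirstBank
LTV over 85%: Lender A 1261/4032 = 31.3%, FirstBank 1053/2712 = 38.8% → FirstBank
Overall: Lender A 1681/4902 = 34.3%, FirstBank 1348/3235 = 41.7% → FirstBank
FirstBank wins overall and in every loan-to-value group — no reversal.

No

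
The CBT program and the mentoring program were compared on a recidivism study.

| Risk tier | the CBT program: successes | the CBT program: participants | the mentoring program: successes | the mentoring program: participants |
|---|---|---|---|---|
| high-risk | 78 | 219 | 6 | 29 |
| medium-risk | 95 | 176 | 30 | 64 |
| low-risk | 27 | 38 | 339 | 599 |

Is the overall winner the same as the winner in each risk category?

No

High-risk: the CBT program 78/219 = 35.6%, the mentoring program 6/29 = 20.7% → the CBT program
Medium-risk: the CBT program 95/176 = 54.0%, the mentoring program 30/64 = 46.9% → the CBT program
Low-risk: the CBT program 27/38 = 71.1%, the mentoring program 339/599 = 56.6% → the CBT program
Overall: the CBT program 200/433 = 46.2%, the mentoring program 375/692 = 54.2% → the mentoring program
The CBT program wins each risk group but the mentoring program wins overall — the comparison reverses. The CBT program's participants skew toward high-risk, which has a lower base rate.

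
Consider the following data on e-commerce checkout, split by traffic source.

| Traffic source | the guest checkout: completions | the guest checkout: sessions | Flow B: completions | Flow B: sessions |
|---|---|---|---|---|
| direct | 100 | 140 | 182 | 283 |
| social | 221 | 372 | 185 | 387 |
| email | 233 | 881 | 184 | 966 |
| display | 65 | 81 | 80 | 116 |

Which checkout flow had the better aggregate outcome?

the guest checkout

Direct: the guest checkout 100/140 = 71.4%, Flow B 182/283 = 64.3% → the guest checkout
Social: the guest checkout 221/372 = 59.4%, Flow B 185/387 = 47.8% → the guest checkout
Email: the guest checkout 233/881 = 26.4%, Flow B 184/966 = 19.0% → the guest checkout
Display: the guest checkout 65/81 = 80.2%, Flow B 80/116 = 69.0% → the guest checkout
Overall: the guest checkout 619/1474 = 42.0%, Flow B 631/1752 = 36.0% → the guest checkout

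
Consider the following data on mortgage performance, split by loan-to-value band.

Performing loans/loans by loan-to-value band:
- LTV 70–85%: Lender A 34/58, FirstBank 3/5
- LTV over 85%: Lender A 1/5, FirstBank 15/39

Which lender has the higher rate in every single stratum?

FirstBank

LTV 70–85%: Lender A 34/58 = 58.6%, FirstBank 3/5 = 60.0% → FirstBank
LTV over 85%: Lender A 1/5 = 20.0%, FirstBank 15/39 = 38.5% → FirstBank
FirstBank has the higher rate in both groups.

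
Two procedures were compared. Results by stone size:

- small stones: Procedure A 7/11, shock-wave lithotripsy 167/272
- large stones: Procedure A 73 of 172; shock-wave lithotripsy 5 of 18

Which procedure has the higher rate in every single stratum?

Procedure A

Small stones: Procedure A 7/11 = 63.6%, shock-wave lithotripsy 167/272 = 61.4% → Procedure A
Large stones: Procedure A 73/172 = 42.4%, shock-wave lithotripsy 5/18 = 27.8% → Procedure A
Procedure A has the higher rate in both groups.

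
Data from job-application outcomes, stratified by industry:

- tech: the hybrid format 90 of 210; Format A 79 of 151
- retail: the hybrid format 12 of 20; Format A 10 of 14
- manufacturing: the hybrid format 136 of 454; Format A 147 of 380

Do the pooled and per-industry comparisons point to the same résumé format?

Yes

Tech: the hybrid format 90/210 = 42.9%, Format A 79/151 = 52.3% → Format A
Retail: the hybrid format 12/20 = 60.0%, Format A 10/14 = 71.4% → Format A
Manufacturing: the hybrid format 136/454 = 30.0%, Format A 147/380 = 38.7% → Format A
Overall: the hybrid format 238/684 = 34.8%, Format A 236/545 = 43.3% → Format A
Format A wins overall and in every industry group — no reversal.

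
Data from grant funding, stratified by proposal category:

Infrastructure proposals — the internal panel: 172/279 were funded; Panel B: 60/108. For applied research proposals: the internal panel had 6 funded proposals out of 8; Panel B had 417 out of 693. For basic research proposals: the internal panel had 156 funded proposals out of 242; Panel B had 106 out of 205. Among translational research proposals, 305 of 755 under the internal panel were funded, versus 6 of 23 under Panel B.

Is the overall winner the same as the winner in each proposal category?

No

Infrastructure: the internal panel 172/279 = 61.6%, Panel B 60/108 = 55.6% → the internal panel
Applied research: the internal panel 6/8 = 75.0%, Panel B 417/693 = 60.2% → the internal panel
Basic research: the internal panel 156/242 = 64.5%, Panel B 106/205 = 51.7% → the internal panel
Translational research: the internal panel 305/755 = 40.4%, Panel B 6/23 = 26.1% → the internal panel
Overall: the internal panel 639/1284 = 49.8%, Panel B 589/1029 = 57.2% → Panel B
The internal panel wins each proposal group but Panel B wins overall — the comparison reverses. The internal panel's proposals skew toward translational research, which has a lower base rate.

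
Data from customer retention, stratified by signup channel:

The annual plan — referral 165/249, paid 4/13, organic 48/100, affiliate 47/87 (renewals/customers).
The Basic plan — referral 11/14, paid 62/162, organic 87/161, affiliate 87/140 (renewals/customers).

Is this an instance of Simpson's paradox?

Referral: the annual plan 165/249 = 66.3%, the Basic plan 11/14 = 78.6% → the Basic plan
Paid: the annual plan 4/13 = 30.8%, the Basic plan 62/162 = 38.3% → the Basic plan
Organic: the annual plan 48/100 = 48.0%, the Basic plan 87/161 = 54.0% → the Basic plan
Affiliate: the annual plan 47/87 = 54.0%, the Basic plan 87/140 = 62.1% → the Basic plan
Overall: the annual plan 264/449 = 58.8%, the Basic plan 247/477 = 51.8% → the annual plan
The Basic plan wins each signup group but the annual plan wins overall — the comparison reverses. The Basic plan's customers skew toward paid, which has a lower base rate.

Yes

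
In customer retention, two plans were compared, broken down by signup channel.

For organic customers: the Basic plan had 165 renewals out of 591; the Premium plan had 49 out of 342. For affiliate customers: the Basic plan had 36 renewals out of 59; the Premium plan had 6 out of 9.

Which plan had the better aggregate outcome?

the Basic plan

Organic: the Basic plan 165/591 = 27.9%, the Premium plan 49/342 = 14.3% → the Basic plan
Affiliate: the Basic plan 36/59 = 61.0%, the Premium plan 6/9 = 66.7% → the Premium plan
Overall: the Basic plan 201/650 = 30.9%, the Premium plan 55/351 = 15.7% → the Basic plan
(Neither sweeps every signup group, but the Basic plan has the higher pooled rate.)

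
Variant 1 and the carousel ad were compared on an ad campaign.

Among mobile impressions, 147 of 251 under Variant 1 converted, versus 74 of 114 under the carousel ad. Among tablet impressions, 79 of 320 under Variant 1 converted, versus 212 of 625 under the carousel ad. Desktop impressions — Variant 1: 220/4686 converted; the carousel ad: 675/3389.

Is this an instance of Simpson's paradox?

No

Mobile: Variant 1 147/251 = 58.6%, the carousel ad 74/114 = 64.9% → the carousel ad
Tablet: Variant 1 79/320 = 24.7%, the carousel ad 212/625 = 33.9% → the carousel ad
Desktop: Variant 1 220/4686 = 4.7%, the carousel ad 675/3389 = 19.9% → the carousel ad
Overall: Variant 1 446/5257 = 8.5%, the carousel ad 961/4128 = 23.3% → the carousel ad
The carousel ad wins overall and in every device group — no reversal.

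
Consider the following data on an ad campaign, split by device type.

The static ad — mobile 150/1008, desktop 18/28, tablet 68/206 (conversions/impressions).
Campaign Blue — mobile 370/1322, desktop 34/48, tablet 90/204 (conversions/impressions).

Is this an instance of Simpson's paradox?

Mobile: the static ad 150/1008 = 14.9%, Campaign Blue 370/1322 = 28.0% → Campaign Blue
Desktop: the static ad 18/28 = 64.3%, Campaign Blue 34/48 = 70.8% → Campaign Blue
Tablet: the static ad 68/206 = 33.0%, Campaign Blue 90/204 = 44.1% → Campaign Blue
Overall: the static ad 236/1242 = 19.0%, Campaign Blue 494/1574 = 31.4% → Campaign Blue
Campaign Blue wins overall and in every device group — no reversal.

No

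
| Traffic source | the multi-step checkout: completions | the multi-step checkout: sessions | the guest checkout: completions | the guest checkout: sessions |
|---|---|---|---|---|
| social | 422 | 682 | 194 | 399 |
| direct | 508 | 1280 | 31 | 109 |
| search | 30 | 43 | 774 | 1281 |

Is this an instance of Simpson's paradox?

Yes

Social: the multi-step checkout 422/682 = 61.9%, the guest checkout 194/399 = 48.6% → the multi-step checkout
Direct: the multi-step checkout 508/1280 = 39.7%, the guest checkout 31/109 = 28.4% → the multi-step checkout
Search: the multi-step checkout 30/43 = 69.8%, the guest checkout 774/1281 = 60.4% → the multi-step checkout
Overall: the multi-step checkout 960/2005 = 47.9%, the guest checkout 999/1789 = 55.8% → the guest checkout
The multi-step checkout wins each traffic group but the guest checkout wins overall — the comparison reverses. The multi-step checkout's sessions skew toward direct, which has a lower base rate.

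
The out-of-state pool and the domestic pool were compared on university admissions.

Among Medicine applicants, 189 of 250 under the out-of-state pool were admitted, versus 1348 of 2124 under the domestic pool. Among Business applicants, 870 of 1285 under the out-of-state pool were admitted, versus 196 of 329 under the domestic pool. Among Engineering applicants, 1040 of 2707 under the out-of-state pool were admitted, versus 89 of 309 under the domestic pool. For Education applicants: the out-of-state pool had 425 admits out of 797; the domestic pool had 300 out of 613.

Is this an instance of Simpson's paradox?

Yes

Medicine: the out-of-state pool 189/250 = 75.6%, the domestic pool 1348/2124 = 63.5% → the out-of-state pool
Business: the out-of-state pool 870/1285 = 67.7%, the domestic pool 196/329 = 59.6% → the out-of-state pool
Engineering: the out-of-state pool 1040/2707 = 38.4%, the domestic pool 89/309 = 28.8% → the out-of-state pool
Education: the out-of-state pool 425/797 = 53.3%, the domestic pool 300/613 = 48.9% → the out-of-state pool
Overall: the out-of-state pool 2524/5039 = 50.1%, the domestic pool 1933/3375 = 57.3% → the domestic pool
The out-of-state pool wins each department group but the domestic pool wins overall — the comparison reverses. The out-of-state pool's applicants skew toward Engineering, which has a lower base rate.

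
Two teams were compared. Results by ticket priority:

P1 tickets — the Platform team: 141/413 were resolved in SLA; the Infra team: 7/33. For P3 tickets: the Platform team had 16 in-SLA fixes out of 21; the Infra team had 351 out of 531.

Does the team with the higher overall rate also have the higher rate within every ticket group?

P1: the Platform team 141/413 = 34.1%, the Infra team 7/33 = 21.2% → the Platform team
P3: the Platform team 16/21 = 76.2%, the Infra team 351/531 = 66.1% → the Platform team
Overall: the Platform team 157/434 = 36.2%, the Infra team 358/564 = 63.5% → the Infra team
The Platform team wins each ticket group but the Infra team wins overall — the comparison reverses. The Platform team's tickets skew toward P1, which has a lower base rate.

No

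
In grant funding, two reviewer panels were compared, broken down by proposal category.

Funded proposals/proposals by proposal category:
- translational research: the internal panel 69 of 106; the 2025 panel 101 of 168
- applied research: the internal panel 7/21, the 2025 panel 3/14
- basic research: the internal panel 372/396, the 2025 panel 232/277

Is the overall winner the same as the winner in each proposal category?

Translational research: the internal panel 69/106 = 65.1%, the 2025 panel 101/168 = 60.1% → the internal panel
Applied research: the internal panel 7/21 = 33.3%, the 2025 panel 3/14 = 21.4% → the internal panel
Basic research: the internal panel 372/396 = 93.9%, the 2025 panel 232/277 = 83.8% → the internal panel
Overall: the internal panel 448/523 = 85.7%, the 2025 panel 336/459 = 73.2% → the internal panel
The internal panel wins overall and in every proposal group — no reversal.

Yes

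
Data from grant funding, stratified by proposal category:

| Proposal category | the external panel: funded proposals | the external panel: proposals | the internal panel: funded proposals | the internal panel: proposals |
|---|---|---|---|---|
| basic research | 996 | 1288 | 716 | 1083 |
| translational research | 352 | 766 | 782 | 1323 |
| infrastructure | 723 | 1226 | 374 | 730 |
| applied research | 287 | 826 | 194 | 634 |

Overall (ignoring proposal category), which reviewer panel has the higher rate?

the external panel

Basic research: the external panel 996/1288 = 77.3%, the internal panel 716/1083 = 66.1% → the external panel
Translational research: the external panel 352/766 = 46.0%, the internal panel 782/1323 = 59.1% → the internal panel
Infrastructure: the external panel 723/1226 = 59.0%, the internal panel 374/730 = 51.2% → the external panel
Applied research: the external panel 287/826 = 34.7%, the internal panel 194/634 = 30.6% → the external panel
Overall: the external panel 2358/4106 = 57.4%, the internal panel 2066/3770 = 54.8% → the external panel
(Neither sweeps every proposal group, but the external panel has the higher pooled rate.)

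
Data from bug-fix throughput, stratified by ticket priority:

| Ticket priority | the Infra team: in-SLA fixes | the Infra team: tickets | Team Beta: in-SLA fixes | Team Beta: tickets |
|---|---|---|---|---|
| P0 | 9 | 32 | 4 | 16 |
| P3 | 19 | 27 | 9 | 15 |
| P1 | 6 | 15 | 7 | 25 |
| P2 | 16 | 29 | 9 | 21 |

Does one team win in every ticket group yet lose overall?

No

P0: the Infra team 9/32 = 28.1%, Team Beta 4/16 = 25.0% → the Infra team
P3: the Infra team 19/27 = 70.4%, Team Beta 9/15 = 60.0% → the Infra team
P1: the Infra team 6/15 = 40.0%, Team Beta 7/25 = 28.0% → the Infra team
P2: the Infra team 16/29 = 55.2%, Team Beta 9/21 = 42.9% → the Infra team
Overall: the Infra team 50/103 = 48.5%, Team Beta 29/77 = 37.7% → the Infra team
The Infra team wins overall and in every ticket group — no reversal.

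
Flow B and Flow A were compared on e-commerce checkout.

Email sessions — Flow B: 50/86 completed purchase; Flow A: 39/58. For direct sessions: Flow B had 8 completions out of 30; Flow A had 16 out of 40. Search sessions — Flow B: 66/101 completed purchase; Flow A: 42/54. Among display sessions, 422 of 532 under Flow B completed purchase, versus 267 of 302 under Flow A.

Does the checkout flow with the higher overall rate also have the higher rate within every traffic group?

Yes

Email: Flow B 50/86 = 58.1%, Flow A 39/58 = 67.2% → Flow A
Direct: Flow B 8/30 = 26.7%, Flow A 16/40 = 40.0% → Flow A
Search: Flow B 66/101 = 65.3%, Flow A 42/54 = 77.8% → Flow A
Display: Flow B 422/532 = 79.3%, Flow A 267/302 = 88.4% → Flow A
Overall: Flow B 546/749 = 72.9%, Flow A 364/454 = 80.2% → Flow A
Flow A wins overall and in every traffic group — no reversal.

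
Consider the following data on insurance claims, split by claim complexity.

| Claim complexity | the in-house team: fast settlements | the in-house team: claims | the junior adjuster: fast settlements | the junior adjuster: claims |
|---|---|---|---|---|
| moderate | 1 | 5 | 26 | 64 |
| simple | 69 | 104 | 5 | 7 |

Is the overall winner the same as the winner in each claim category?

Moderate: the in-house team 1/5 = 20.0%, the junior adjuster 26/64 = 40.6% → the junior adjuster
Simple: the in-house team 69/104 = 66.3%, the junior adjuster 5/7 = 71.4% → the junior adjuster
Overall: the in-house team 70/109 = 64.2%, the junior adjuster 31/71 = 43.7% → the in-house team
The junior adjuster wins each claim group but the in-house team wins overall — the comparison reverses. The junior adjuster's claims skew toward moderate, which has a lower base rate.

No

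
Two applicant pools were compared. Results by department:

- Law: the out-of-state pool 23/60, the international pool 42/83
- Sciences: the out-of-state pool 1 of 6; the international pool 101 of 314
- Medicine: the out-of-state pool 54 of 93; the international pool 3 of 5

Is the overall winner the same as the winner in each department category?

No

Law: the out-of-state pool 23/60 = 38.3%, the international pool 42/83 = 50.6% → the international pool
Sciences: the out-of-state pool 1/6 = 16.7%, the international pool 101/314 = 32.2% → the international pool
Medicine: the out-of-state pool 54/93 = 58.1%, the international pool 3/5 = 60.0% → the international pool
Overall: the out-of-state pool 78/159 = 49.1%, the international pool 146/402 = 36.3% → the out-of-state pool
The international pool wins each department group but the out-of-state pool wins overall — the comparison reverses. The international pool's applicants skew toward Sciences, which has a lower base rate.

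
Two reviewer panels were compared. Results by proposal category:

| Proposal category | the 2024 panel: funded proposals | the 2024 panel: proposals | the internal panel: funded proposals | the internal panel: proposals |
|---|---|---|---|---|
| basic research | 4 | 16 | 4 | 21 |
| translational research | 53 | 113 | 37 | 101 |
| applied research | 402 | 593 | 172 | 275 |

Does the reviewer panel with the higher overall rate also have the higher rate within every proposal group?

Basic research: the 2024 panel 4/16 = 25.0%, the internal panel 4/21 = 19.0% → the 2024 panel
Translational research: the 2024 panel 53/113 = 46.9%, the internal panel 37/101 = 36.6% → the 2024 panel
Applied research: the 2024 panel 402/593 = 67.8%, the internal panel 172/275 = 62.5% → the 2024 panel
Overall: the 2024 panel 459/722 = 63.6%, the internal panel 213/397 = 53.7% → the 2024 panel
The 2024 panel wins overall and in every proposal group — no reversal.

Yes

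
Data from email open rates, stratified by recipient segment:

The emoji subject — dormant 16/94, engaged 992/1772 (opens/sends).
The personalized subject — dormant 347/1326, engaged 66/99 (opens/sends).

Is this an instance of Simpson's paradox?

Dormant: the emoji subject 16/94 = 17.0%, the personalized subject 347/1326 = 26.2% → the personalized subject
Engaged: the emoji subject 992/1772 = 56.0%, the personalized subject 66/99 = 66.7% → the personalized subject
Overall: the emoji subject 1008/1866 = 54.0%, the personalized subject 413/1425 = 29.0% → the emoji subject
The personalized subject wins each recipient group but the emoji subject wins overall — the comparison reverses. The personalized subject's sends skew toward dormant, which has a lower base rate.

Yes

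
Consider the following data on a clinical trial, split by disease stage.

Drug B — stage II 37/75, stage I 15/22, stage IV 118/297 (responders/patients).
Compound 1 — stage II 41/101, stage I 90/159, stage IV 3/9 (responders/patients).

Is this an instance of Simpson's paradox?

Stage II: Drug B 37/75 = 49.3%, Compound 1 41/101 = 40.6% → Drug B
Stage I: Drug B 15/22 = 68.2%, Compound 1 90/159 = 56.6% → Drug B
Stage IV: Drug B 118/297 = 39.7%, Compound 1 3/9 = 33.3% → Drug B
Overall: Drug B 170/394 = 43.1%, Compound 1 134/269 = 49.8% → Compound 1
Drug B wins each disease group but Compound 1 wins overall — the comparison reverses. Drug B's patients skew toward stage IV, which has a lower base rate.

Yes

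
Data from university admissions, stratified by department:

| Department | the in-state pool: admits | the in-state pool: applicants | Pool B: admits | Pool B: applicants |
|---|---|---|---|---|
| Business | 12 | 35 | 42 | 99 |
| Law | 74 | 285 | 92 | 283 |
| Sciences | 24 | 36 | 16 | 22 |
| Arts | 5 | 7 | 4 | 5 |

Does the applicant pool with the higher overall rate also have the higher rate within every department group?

Yes

Business: the in-state pool 12/35 = 34.3%, Pool B 42/99 = 42.4% → Pool B
Law: the in-state pool 74/285 = 26.0%, Pool B 92/283 = 32.5% → Pool B
Sciences: the in-state pool 24/36 = 66.7%, Pool B 16/22 = 72.7% → Pool B
Arts: the in-state pool 5/7 = 71.4%, Pool B 4/5 = 80.0% → Pool B
Overall: the in-state pool 115/363 = 31.7%, Pool B 154/409 = 37.7% → Pool B
Pool B wins overall and in every department group — no reversal.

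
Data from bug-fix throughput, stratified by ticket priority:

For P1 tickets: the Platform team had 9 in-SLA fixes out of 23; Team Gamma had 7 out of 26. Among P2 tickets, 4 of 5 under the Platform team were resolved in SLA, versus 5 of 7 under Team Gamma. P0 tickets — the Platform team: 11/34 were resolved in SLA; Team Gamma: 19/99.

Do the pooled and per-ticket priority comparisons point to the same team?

P1: the Platform team 9/23 = 39.1%, Team Gamma 7/26 = 26.9% → the Platform team
P2: the Platform team 4/5 = 80.0%, Team Gamma 5/7 = 71.4% → the Platform team
P0: the Platform team 11/34 = 32.4%, Team Gamma 19/99 = 19.2% → the Platform team
Overall: the Platform team 24/62 = 38.7%, Team Gamma 31/132 = 23.5% → the Platform team
The Platform team wins overall and in every ticket group — no reversal.

Yes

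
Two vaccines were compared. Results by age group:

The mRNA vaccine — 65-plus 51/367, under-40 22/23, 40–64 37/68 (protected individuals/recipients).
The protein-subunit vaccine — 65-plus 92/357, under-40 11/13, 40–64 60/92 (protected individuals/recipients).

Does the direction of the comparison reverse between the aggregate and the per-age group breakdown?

No

65-plus: the mRNA vaccine 51/367 = 13.9%, the protein-subunit vaccine 92/357 = 25.8% → the protein-subunit vaccine
Under-40: the mRNA vaccine 22/23 = 95.7%, the protein-subunit vaccine 11/13 = 84.6% → the mRNA vaccine
40–64: the mRNA vaccine 37/68 = 54.4%, the protein-subunit vaccine 60/92 = 65.2% → the protein-subunit vaccine
Overall: the mRNA vaccine 110/458 = 24.0%, the protein-subunit vaccine 163/462 = 35.3% → the protein-subunit vaccine
Neither sweeps: the mRNA vaccine wins 1 of 3 groups, the protein-subunit vaccine wins 2. The protein-subunit vaccine wins overall but not every group — no Simpson reversal.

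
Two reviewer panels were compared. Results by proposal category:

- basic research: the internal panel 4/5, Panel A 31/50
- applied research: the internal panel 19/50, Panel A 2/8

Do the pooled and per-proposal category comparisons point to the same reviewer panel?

No

Basic research: the internal panel 4/5 = 80.0%, Panel A 31/50 = 62.0% → the internal panel
Applied research: the internal panel 19/50 = 38.0%, Panel A 2/8 = 25.0% → the internal panel
Overall: the internal panel 23/55 = 41.8%, Panel A 33/58 = 56.9% → Panel A
The internal panel wins each proposal group but Panel A wins overall — the comparison reverses. The internal panel's proposals skew toward applied research, which has a lower base rate.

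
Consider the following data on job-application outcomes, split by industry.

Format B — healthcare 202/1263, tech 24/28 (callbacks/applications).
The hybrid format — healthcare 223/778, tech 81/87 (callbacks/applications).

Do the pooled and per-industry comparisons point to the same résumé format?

Healthcare: Format B 202/1263 = 16.0%, the hybrid format 223/778 = 28.7% → the hybrid format
Tech: Format B 24/28 = 85.7%, the hybrid format 81/87 = 93.1% → the hybrid format
Overall: Format B 226/1291 = 17.5%, the hybrid format 304/865 = 35.1% → the hybrid format
The hybrid format wins overall and in every industry group — no reversal.

Yes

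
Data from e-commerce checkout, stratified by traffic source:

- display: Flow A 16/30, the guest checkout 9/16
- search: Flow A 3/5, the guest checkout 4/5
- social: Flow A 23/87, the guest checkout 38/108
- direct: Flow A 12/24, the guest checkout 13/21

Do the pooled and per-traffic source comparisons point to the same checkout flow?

Yes

Display: Flow A 16/30 = 53.3%, the guest checkout 9/16 = 56.2% → the guest checkout
Search: Flow A 3/5 = 60.0%, the guest checkout 4/5 = 80.0% → the guest checkout
Social: Flow A 23/87 = 26.4%, the guest checkout 38/108 = 35.2% → the guest checkout
Direct: Flow A 12/24 = 50.0%, the guest checkout 13/21 = 61.9% → the guest checkout
Overall: Flow A 54/146 = 37.0%, the guest checkout 64/150 = 42.7% → the guest checkout
The guest checkout wins overall and in every traffic group — no reversal.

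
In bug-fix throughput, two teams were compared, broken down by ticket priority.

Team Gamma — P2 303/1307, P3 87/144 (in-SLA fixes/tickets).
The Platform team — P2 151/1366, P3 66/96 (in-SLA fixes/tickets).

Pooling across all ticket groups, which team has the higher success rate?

Team Gamma

P2: Team Gamma 303/1307 = 23.2%, the Platform team 151/1366 = 11.1% → Team Gamma
P3: Team Gamma 87/144 = 60.4%, the Platform team 66/96 = 68.8% → the Platform team
Overall: Team Gamma 390/1451 = 26.9%, the Platform team 217/1462 = 14.8% → Team Gamma
(Neither sweeps every ticket group, but Team Gamma has the higher pooled rate.)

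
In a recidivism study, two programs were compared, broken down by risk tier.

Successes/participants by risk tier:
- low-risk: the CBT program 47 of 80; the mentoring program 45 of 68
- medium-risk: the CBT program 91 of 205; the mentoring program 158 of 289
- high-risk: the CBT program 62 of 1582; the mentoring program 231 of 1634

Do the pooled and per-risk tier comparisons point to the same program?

Yes

Low-risk: the CBT program 47/80 = 58.8%, the mentoring program 45/68 = 66.2% → the mentoring program
Medium-risk: the CBT program 91/205 = 44.4%, the mentoring program 158/289 = 54.7% → the mentoring program
High-risk: the CBT program 62/1582 = 3.9%, the mentoring program 231/1634 = 14.1% → the mentoring program
Overall: the CBT program 200/1867 = 10.7%, the mentoring program 434/1991 = 21.8% → the mentoring program
The mentoring program wins overall and in every risk group — no reversal.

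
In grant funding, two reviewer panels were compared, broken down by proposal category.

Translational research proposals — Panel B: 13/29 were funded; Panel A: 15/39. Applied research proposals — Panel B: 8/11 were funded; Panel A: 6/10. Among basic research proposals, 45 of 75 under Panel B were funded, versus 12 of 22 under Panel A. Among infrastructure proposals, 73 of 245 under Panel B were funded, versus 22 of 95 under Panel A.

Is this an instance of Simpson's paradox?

No

Translational research: Panel B 13/29 = 44.8%, Panel A 15/39 = 38.5% → Panel B
Applied research: Panel B 8/11 = 72.7%, Panel A 6/10 = 60.0% → Panel B
Basic research: Panel B 45/75 = 60.0%, Panel A 12/22 = 54.5% → Panel B
Infrastructure: Panel B 73/245 = 29.8%, Panel A 22/95 = 23.2% → Panel B
Overall: Panel B 139/360 = 38.6%, Panel A 55/166 = 33.1% → Panel B
Panel B wins overall and in every proposal group — no reversal.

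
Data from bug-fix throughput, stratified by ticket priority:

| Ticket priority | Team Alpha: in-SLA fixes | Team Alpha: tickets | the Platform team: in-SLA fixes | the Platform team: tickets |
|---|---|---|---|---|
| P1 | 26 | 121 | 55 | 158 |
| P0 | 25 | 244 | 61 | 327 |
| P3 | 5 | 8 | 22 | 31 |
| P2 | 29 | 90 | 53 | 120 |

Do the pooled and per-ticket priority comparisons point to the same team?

P1: Team Alpha 26/121 = 21.5%, the Platform team 55/158 = 34.8% → the Platform team
P0: Team Alpha 25/244 = 10.2%, the Platform team 61/327 = 18.7% → the Platform team
P3: Team Alpha 5/8 = 62.5%, the Platform team 22/31 = 71.0% → the Platform team
P2: Team Alpha 29/90 = 32.2%, the Platform team 53/120 = 44.2% → the Platform team
Overall: Team Alpha 85/463 = 18.4%, the Platform team 191/636 = 30.0% → the Platform team
The Platform team wins overall and in every ticket group — no reversal.

Yes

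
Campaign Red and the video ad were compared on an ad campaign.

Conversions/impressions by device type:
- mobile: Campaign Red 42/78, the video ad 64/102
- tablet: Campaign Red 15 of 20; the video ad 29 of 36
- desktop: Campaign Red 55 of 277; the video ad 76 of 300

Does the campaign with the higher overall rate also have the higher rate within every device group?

Yes

Mobile: Campaign Red 42/78 = 53.8%, the video ad 64/102 = 62.7% → the video ad
Tablet: Campaign Red 15/20 = 75.0%, the video ad 29/36 = 80.6% → the video ad
Desktop: Campaign Red 55/277 = 19.9%, the video ad 76/300 = 25.3% → the video ad
Overall: Campaign Red 112/375 = 29.9%, the video ad 169/438 = 38.6% → the video ad
The video ad wins overall and in every device group — no reversal.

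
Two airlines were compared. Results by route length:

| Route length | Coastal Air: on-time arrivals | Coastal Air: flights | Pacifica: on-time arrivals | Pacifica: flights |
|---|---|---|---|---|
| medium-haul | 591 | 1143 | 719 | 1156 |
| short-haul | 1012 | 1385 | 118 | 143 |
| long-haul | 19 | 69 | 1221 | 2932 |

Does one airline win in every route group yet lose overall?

Yes

Medium-haul: Coastal Air 591/1143 = 51.7%, Pacifica 719/1156 = 62.2% → Pacifica
Short-haul: Coastal Air 1012/1385 = 73.1%, Pacifica 118/143 = 82.5% → Pacifica
Long-haul: Coastal Air 19/69 = 27.5%, Pacifica 1221/2932 = 41.6% → Pacifica
Overall: Coastal Air 1622/2597 = 62.5%, Pacifica 2058/4231 = 48.6% → Coastal Air
Pacifica wins each route group but Coastal Air wins overall — the comparison reverses. Pacifica's flights skew toward long-haul, which has a lower base rate.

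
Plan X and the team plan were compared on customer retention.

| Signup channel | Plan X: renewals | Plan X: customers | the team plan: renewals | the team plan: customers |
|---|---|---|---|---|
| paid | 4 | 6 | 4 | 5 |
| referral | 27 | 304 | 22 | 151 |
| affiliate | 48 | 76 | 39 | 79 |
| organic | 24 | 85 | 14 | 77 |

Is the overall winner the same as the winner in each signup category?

No

Paid: Plan X 4/6 = 66.7%, the team plan 4/5 = 80.0% → the team plan
Referral: Plan X 27/304 = 8.9%, the team plan 22/151 = 14.6% → the team plan
Affiliate: Plan X 48/76 = 63.2%, the team plan 39/79 = 49.4% → Plan X
Organic: Plan X 24/85 = 28.2%, the team plan 14/77 = 18.2% → Plan X
Overall: Plan X 103/471 = 21.9%, the team plan 79/312 = 25.3% → the team plan
Neither sweeps: Plan X wins 2 of 4 groups, the team plan wins 2. The team plan wins overall but not every group — no Simpson reversal.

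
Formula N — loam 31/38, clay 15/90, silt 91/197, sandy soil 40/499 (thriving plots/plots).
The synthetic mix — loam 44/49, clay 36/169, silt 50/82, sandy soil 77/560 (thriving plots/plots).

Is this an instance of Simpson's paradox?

No

Loam: Formula N 31/38 = 81.6%, the synthetic mix 44/49 = 89.8% → the synthetic mix
Clay: Formula N 15/90 = 16.7%, the synthetic mix 36/169 = 21.3% → the synthetic mix
Silt: Formula N 91/197 = 46.2%, the synthetic mix 50/82 = 61.0% → the synthetic mix
Sandy soil: Formula N 40/499 = 8.0%, the synthetic mix 77/560 = 13.8% → the synthetic mix
Overall: Formula N 177/824 = 21.5%, the synthetic mix 207/860 = 24.1% → the synthetic mix
The synthetic mix wins overall and in every soil group — no reversal.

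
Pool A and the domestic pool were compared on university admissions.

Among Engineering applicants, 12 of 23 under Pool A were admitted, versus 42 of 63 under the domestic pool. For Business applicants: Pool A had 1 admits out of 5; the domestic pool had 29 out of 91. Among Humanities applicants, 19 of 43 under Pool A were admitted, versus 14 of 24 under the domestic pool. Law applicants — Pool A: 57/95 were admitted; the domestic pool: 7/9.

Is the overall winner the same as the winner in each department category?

No

Engineering: Pool A 12/23 = 52.2%, the domestic pool 42/63 = 66.7% → the domestic pool
Business: Pool A 1/5 = 20.0%, the domestic pool 29/91 = 31.9% → the domestic pool
Humanities: Pool A 19/43 = 44.2%, the domestic pool 14/24 = 58.3% → the domestic pool
Law: Pool A 57/95 = 60.0%, the domestic pool 7/9 = 77.8% → the domestic pool
Overall: Pool A 89/166 = 53.6%, the domestic pool 92/187 = 49.2% → Pool A
The domestic pool wins each department group but Pool A wins overall — the comparison reverses. The domestic pool's applicants skew toward Business, which has a lower base rate.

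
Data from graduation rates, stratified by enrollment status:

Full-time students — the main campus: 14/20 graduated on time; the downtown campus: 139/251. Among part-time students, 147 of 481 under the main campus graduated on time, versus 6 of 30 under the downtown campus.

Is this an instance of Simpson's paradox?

Yes

Full-time: the main campus 14/20 = 70.0%, the downtown campus 139/251 = 55.4% → the main campus
Part-time: the main campus 147/481 = 30.6%, the downtown campus 6/30 = 20.0% → the main campus
Overall: the main campus 161/501 = 32.1%, the downtown campus 145/281 = 51.6% → the downtown campus
The main campus wins each enrollment group but the downtown campus wins overall — the comparison reverses. The main campus's students skew toward part-time, which has a lower base rate.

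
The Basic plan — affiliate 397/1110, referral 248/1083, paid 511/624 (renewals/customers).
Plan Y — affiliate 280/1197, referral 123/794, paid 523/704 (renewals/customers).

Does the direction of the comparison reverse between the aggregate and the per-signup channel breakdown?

No

Affiliate: the Basic plan 397/1110 = 35.8%, Plan Y 280/1197 = 23.4% → the Basic plan
Referral: the Basic plan 248/1083 = 22.9%, Plan Y 123/794 = 15.5% → the Basic plan
Paid: the Basic plan 511/624 = 81.9%, Plan Y 523/704 = 74.3% → the Basic plan
Overall: the Basic plan 1156/2817 = 41.0%, Plan Y 926/2695 = 34.4% → the Basic plan
The Basic plan wins overall and in every signup group — no reversal.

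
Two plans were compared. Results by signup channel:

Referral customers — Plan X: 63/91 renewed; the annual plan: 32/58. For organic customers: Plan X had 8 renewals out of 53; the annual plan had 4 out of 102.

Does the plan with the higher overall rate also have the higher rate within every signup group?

Yes

Referral: Plan X 63/91 = 69.2%, the annual plan 32/58 = 55.2% → Plan X
Organic: Plan X 8/53 = 15.1%, the annual plan 4/102 = 3.9% → Plan X
Overall: Plan X 71/144 = 49.3%, the annual plan 36/160 = 22.5% → Plan X
Plan X wins overall and in every signup group — no reversal.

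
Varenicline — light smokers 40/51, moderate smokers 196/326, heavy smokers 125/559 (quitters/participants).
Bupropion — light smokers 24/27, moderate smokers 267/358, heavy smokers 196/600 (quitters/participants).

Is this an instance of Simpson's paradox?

Light smokers: varenicline 40/51 = 78.4%, bupropion 24/27 = 88.9% → bupropion
Moderate smokers: varenicline 196/326 = 60.1%, bupropion 267/358 = 74.6% → bupropion
Heavy smokers: varenicline 125/559 = 22.4%, bupropion 196/600 = 32.7% → bupropion
Overall: varenicline 361/936 = 38.6%, bupropion 487/985 = 49.4% → bupropion
Bupropion wins overall and in every dependence group — no reversal.

No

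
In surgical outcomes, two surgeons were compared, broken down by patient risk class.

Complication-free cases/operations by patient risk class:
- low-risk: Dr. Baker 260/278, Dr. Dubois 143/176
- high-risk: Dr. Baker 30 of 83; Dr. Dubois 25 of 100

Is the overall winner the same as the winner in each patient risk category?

Low-risk: Dr. Baker 260/278 = 93.5%, Dr. Dubois 143/176 = 81.2% → Dr. Baker
High-risk: Dr. Baker 30/83 = 36.1%, Dr. Dubois 25/100 = 25.0% → Dr. Baker
Overall: Dr. Baker 290/361 = 80.3%, Dr. Dubois 168/276 = 60.9% → Dr. Baker
Dr. Baker wins overall and in every patient risk group — no reversal.

Yes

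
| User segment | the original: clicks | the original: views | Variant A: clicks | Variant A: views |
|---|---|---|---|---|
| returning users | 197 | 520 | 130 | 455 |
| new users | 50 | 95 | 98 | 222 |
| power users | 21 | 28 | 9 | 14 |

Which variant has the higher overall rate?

Returning users: the original 197/520 = 37.9%, Variant A 130/455 = 28.6% → the original
New users: the original 50/95 = 52.6%, Variant A 98/222 = 44.1% → the original
Power users: the original 21/28 = 75.0%, Variant A 9/14 = 64.3% → the original
Overall: the original 268/643 = 41.7%, Variant A 237/691 = 34.3% → the original

the original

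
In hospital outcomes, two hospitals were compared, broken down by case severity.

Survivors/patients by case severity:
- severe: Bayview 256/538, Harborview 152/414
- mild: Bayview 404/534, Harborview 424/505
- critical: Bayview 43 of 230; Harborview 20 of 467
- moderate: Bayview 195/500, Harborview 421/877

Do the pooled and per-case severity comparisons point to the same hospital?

No

Severe: Bayview 256/538 = 47.6%, Harborview 152/414 = 36.7% → Bayview
Mild: Bayview 404/534 = 75.7%, Harborview 424/505 = 84.0% → Harborview
Critical: Bayview 43/230 = 18.7%, Harborview 20/467 = 4.3% → Bayview
Moderate: Bayview 195/500 = 39.0%, Harborview 421/877 = 48.0% → Harborview
Overall: Bayview 898/1802 = 49.8%, Harborview 1017/2263 = 44.9% → Bayview
Neither sweeps: Bayview wins 2 of 4 groups, Harborview wins 2. Bayview wins overall but not every group — no Simpson reversal.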